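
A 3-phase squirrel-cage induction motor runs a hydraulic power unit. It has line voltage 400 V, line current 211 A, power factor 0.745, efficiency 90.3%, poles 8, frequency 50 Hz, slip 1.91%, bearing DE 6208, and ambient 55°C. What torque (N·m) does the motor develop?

1280 N·m

P_in = √3·V·I·cosφ = 1.732 × 400 × 211 × 0.745 = 108905 W
P_out = η·P_in = 0.903 × 108905 = 98341 W
n_s = 120×50/8 = 750 rpm; n = 750×(1−0.0191) = 736 rpm
ω = 2π×736/60 = 77.07 rad/s
τ = P_out/ω = 98341/77.07 = 1280 N·m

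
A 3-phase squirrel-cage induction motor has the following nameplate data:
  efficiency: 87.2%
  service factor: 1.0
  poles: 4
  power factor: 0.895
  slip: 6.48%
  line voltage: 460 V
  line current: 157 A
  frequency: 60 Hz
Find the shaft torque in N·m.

554 N·m

P_in = √3·V·I·cosφ = 1.732 × 460 × 157 × 0.895 = 111951 W
P_out = η·P_in = 0.872 × 111951 = 97621 W
n_s = 120×60/4 = 1800 rpm; n = 1800×(1−0.0648) = 1683 rpm
ω = 2π×1683/60 = 176.2 rad/s
τ = P_out/ω = 97621/176.2 = 554 N·m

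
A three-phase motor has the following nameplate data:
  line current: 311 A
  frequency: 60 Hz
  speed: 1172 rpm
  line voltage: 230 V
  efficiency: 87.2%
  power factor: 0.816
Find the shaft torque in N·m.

718 N·m

P_in = √3·V·I·cosφ = 1.732 × 230 × 311 × 0.816 = 101094 W
P_out = η·P_in = 0.872 × 101094 = 88154 W
n = 1172 rpm
ω = 2π×1172/60 = 122.7 rad/s
τ = P_out/ω = 88154/122.7 = 718 N·m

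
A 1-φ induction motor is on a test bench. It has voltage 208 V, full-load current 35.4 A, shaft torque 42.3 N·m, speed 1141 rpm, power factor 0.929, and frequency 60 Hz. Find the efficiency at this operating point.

ω = 2π × 1141/60 = 119.5 rad/s; P_out = τω = 42.3 × 119.5 = 5055 W
P_in = V·I·cosφ = 208 × 35.4 × 0.929 = 6840 W
η = P_out / P_in = 5055 / 6840 = 0.739 = 73.9%

73.9 %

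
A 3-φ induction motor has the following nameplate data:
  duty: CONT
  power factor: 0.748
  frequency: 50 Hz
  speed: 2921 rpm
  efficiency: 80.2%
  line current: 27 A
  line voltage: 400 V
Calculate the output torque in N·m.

P_in = √3·V·I·cosφ = 1.732 × 400 × 27 × 0.748 = 13992 W
P_out = η·P_in = 0.802 × 13992 = 11222 W
n = 2921 rpm
ω = 2π×2921/60 = 305.9 rad/s
τ = P_out/ω = 11222/305.9 = 36.7 N·m

36.7 N·m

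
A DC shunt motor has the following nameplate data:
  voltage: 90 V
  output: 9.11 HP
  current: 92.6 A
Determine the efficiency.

81.5 %

P_out = 9.11 × 746 = 6796 W
P_in = V·I = 90 × 92.6 = 8334 W
η = P_out / P_in = 6796 / 8334 = 0.815 = 81.5%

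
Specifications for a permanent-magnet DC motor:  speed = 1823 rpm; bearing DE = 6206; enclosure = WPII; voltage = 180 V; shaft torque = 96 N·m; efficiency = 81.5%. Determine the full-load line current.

ω = 2π×1823/60 = 190.9 rad/s; P_out = τω = 96 × 190.9 = 18326 W
P_in = P_out / η = 18326 / 0.815 = 22486 W
I = P_in / V = 22486 / 180 = 125 A

125 A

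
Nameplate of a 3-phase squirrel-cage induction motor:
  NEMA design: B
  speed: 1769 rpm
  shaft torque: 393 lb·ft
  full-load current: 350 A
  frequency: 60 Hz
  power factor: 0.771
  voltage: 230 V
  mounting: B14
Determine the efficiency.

τ = 393 lb·ft × 1.356 = 532.9 N·m
ω = 2π × 1769/60 = 185.2 rad/s; P_out = τω = 532.9 × 185.2 = 98693 W
P_in = √3·V_L·I_L·cosφ = 1.732 × 230 × 350 × 0.771 = 107497 W
η = P_out / P_in = 98693 / 107497 = 0.918 = 91.8%

91.8 %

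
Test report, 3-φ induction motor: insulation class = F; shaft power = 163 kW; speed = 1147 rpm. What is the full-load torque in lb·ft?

ω = 2π × 1147/60 = 120.1 rad/s
τ = P/ω = 163000/120.1 = 1357 N·m
In lb·ft: 1357/1.356 = 1000 lb·ft

1000 lb·ft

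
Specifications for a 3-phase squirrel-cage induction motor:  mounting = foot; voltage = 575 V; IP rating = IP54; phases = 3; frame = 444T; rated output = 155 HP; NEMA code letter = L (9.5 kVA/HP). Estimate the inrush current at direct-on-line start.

1480 A

S_LR = 9.5 × 155 = 1472.5 kVA
I_LR = S_LR/(√3·V_L) = 1472500/(1.732×575) = 1480 A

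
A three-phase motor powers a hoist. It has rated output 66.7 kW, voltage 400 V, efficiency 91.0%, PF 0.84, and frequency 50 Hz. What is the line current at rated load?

P_out = 66.7 kW = 66700 W
P_in = P_out / η = 66700 / 0.910 = 73297 W
I_L = P_in / (√3·V_L·cosφ) = 73297 / (1.732 × 400 × 0.84) = 126 A

126 A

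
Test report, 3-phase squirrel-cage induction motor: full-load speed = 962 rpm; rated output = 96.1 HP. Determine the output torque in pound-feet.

P_out = 96.1 × 746 = 71691 W
ω = 2π × 962/60 = 100.7 rad/s
τ = P_out/ω = 71691/100.7 = 711.9 N·m
In lb·ft: 711.9/1.356 = 525 lb·ft

525 lb·ft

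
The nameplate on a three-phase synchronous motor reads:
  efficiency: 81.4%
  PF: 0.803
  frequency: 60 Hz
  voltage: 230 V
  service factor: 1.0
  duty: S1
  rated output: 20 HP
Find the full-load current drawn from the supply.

57.3 A

P_out = 20 × 746 = 14920 W
P_in = P_out / η = 14920 / 0.814 = 18329 W
I_L = P_in / (√3·V_L·cosφ) = 18329 / (1.732 × 230 × 0.803) = 57.3 A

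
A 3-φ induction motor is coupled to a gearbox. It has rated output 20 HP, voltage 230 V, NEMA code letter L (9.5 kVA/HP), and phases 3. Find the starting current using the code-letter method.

477 A

S_LR = 9.5 × 20 = 190 kVA
I_LR = S_LR/(√3·V_L) = 190000/(1.732×230) = 477 A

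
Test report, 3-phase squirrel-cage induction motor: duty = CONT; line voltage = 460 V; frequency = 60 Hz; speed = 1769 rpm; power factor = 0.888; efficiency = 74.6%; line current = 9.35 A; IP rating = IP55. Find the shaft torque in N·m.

P_in = √3·V·I·cosφ = 1.732 × 460 × 9.35 × 0.888 = 6615 W
P_out = η·P_in = 0.746 × 6615 = 4935 W
n = 1769 rpm
ω = 2π×1769/60 = 185.2 rad/s
τ = P_out/ω = 4935/185.2 = 26.6 N·m

26.6 N·m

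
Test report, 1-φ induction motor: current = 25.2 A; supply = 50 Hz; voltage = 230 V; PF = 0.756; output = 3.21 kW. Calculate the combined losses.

1170 W

P_in = V·I·cosφ = 230×25.2×0.756 = 4382 W
P_out = 3210 W
Losses = P_in − P_out = 4382 − 3210 = 1172 W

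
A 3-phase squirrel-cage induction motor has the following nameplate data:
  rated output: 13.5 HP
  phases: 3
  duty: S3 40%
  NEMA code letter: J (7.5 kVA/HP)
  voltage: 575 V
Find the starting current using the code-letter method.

S_LR = 7.5 × 13.5 = 101.25 kVA
I_LR = S_LR/(√3·V_L) = 101250/(1.732×575) = 102 A

102 A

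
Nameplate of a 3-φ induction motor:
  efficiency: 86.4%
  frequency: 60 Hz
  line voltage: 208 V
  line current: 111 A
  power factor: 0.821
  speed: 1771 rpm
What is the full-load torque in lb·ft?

113 lb·ft

P_in = √3·V·I·cosφ = 1.732 × 208 × 111 × 0.821 = 32830 W
P_out = η·P_in = 0.864 × 32830 = 28365 W
n = 1771 rpm
ω = 2π×1771/60 = 185.5 rad/s
τ = P_out/ω = 28365/185.5 = 152.9 N·m
In lb·ft: 152.9/1.356 = 113 lb·ft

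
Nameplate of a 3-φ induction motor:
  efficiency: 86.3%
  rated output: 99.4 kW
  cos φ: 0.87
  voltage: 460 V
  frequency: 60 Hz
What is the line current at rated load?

P_out = 99.4 kW = 99400 W
P_in = P_out / η = 99400 / 0.863 = 115180 W
I_L = P_in / (√3·V_L·cosφ) = 115180 / (1.732 × 460 × 0.87) = 166 A

166 A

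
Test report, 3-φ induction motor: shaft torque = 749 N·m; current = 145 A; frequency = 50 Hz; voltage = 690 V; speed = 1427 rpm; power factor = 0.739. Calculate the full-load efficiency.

ω = 2π × 1427/60 = 149.4 rad/s; P_out = τω = 749 × 149.4 = 111901 W
P_in = √3·V_L·I_L·cosφ = 1.732 × 690 × 145 × 0.739 = 128059 W
η = P_out / P_in = 111901 / 128059 = 0.874 = 87.4%

87.4 %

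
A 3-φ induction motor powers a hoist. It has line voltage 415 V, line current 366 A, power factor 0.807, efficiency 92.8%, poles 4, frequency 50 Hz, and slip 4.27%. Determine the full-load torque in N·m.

P_in = √3·V·I·cosφ = 1.732 × 415 × 366 × 0.807 = 212300 W
P_out = η·P_in = 0.928 × 212300 = 197014 W
n_s = 120×50/4 = 1500 rpm; n = 1500×(1−0.0427) = 1436 rpm
ω = 2π×1436/60 = 150.4 rad/s
τ = P_out/ω = 197014/150.4 = 1310 N·m

1310 N·m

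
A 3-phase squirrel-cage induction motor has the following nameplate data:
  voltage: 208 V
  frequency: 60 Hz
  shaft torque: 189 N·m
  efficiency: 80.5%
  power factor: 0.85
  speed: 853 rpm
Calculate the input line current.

ω = 2π×853/60 = 89.33 rad/s; P_out = τω = 189 × 89.33 = 16883 W
P_in = P_out / η = 16883 / 0.805 = 20973 W
I_L = P_in / (√3·V_L·cosφ) = 20973 / (1.732 × 208 × 0.85) = 68.5 A

68.5 A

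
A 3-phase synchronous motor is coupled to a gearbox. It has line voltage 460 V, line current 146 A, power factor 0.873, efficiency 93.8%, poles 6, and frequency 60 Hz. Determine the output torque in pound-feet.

559 lb·ft

P_in = √3·V·I·cosφ = 1.732 × 460 × 146 × 0.873 = 101548 W
P_out = η·P_in = 0.938 × 101548 = 95252 W
n = n_s = 120×60/6 = 1200 rpm (synchronous)
ω = 2π×1200/60 = 125.7 rad/s
τ = P_out/ω = 95252/125.7 = 757.8 N·m
In lb·ft: 757.8/1.356 = 559 lb·ft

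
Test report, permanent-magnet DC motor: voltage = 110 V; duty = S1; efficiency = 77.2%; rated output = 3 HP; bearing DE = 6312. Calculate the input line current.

26.4 A

P_out = 3 × 746 = 2238 W
P_in = P_out / η = 2238 / 0.772 = 2899 W
I = P_in / V = 2899 / 110 = 26.4 A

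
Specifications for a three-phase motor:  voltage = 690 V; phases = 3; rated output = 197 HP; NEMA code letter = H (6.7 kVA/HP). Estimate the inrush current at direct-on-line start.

1100 A

S_LR = 6.7 × 197 = 1319.9 kVA
I_LR = S_LR/(√3·V_L) = 1319900/(1.732×690) = 1100 A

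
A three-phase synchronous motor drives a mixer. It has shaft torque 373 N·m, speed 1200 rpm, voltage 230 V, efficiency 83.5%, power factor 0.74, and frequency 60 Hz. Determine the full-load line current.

190 A

ω = 2π×1200/60 = 125.7 rad/s; P_out = τω = 373 × 125.7 = 46886 W
P_in = P_out / η = 46886 / 0.835 = 56151 W
I_L = P_in / (√3·V_L·cosφ) = 56151 / (1.732 × 230 × 0.74) = 190 A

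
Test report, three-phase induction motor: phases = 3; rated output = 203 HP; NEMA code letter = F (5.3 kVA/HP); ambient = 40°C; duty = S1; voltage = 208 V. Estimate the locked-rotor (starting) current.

2990 A

S_LR = 5.3 × 203 = 1075.9 kVA
I_LR = S_LR/(√3·V_L) = 1075900/(1.732×208) = 2990 A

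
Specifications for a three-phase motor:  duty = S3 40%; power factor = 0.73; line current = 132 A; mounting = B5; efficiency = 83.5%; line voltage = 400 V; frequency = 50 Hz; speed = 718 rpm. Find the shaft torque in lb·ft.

P_in = √3·V·I·cosφ = 1.732 × 400 × 132 × 0.73 = 66758 W
P_out = η·P_in = 0.835 × 66758 = 55743 W
n = 718 rpm
ω = 2π×718/60 = 75.19 rad/s
τ = P_out/ω = 55743/75.19 = 741.4 N·m
In lb·ft: 741.4/1.356 = 547 lb·ft

547 lb·ft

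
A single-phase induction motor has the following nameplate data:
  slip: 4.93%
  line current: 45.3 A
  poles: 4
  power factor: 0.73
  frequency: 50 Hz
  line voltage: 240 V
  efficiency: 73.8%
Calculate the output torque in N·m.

P_in = V·I·cosφ = 240 × 45.3 × 0.73 = 7937 W
P_out = η·P_in = 0.738 × 7937 = 5858 W
n_s = 120×50/4 = 1500 rpm; n = 1500×(1−0.0493) = 1426 rpm
ω = 2π×1426/60 = 149.3 rad/s
τ = P_out/ω = 5858/149.3 = 39.2 N·m

39.2 N·m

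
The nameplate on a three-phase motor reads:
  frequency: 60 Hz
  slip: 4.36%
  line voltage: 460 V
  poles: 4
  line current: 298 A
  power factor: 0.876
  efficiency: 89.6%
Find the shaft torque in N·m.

P_in = √3·V·I·cosφ = 1.732 × 460 × 298 × 0.876 = 207982 W
P_out = η·P_in = 0.896 × 207982 = 186352 W
n_s = 120×60/4 = 1800 rpm; n = 1800×(1−0.0436) = 1722 rpm
ω = 2π×1722/60 = 180.3 rad/s
τ = P_out/ω = 186352/180.3 = 1030 N·m

1030 N·m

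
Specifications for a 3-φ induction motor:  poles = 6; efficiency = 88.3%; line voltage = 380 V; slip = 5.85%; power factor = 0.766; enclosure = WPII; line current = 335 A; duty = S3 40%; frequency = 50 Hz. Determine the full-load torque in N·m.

P_in = √3·V·I·cosφ = 1.732 × 380 × 335 × 0.766 = 168890 W
P_out = η·P_in = 0.883 × 168890 = 149130 W
n_s = 120×50/6 = 1000 rpm; n = 1000×(1−0.0585) = 942 rpm
ω = 2π×942/60 = 98.65 rad/s
τ = P_out/ω = 149130/98.65 = 1510 N·m

1510 N·m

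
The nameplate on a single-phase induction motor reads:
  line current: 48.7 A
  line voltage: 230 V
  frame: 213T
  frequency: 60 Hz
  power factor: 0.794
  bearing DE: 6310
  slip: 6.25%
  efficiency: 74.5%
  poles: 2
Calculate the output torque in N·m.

P_in = V·I·cosφ = 230 × 48.7 × 0.794 = 8894 W
P_out = η·P_in = 0.745 × 8894 = 6626 W
n_s = 120×60/2 = 3600 rpm; n = 3600×(1−0.0625) = 3375 rpm
ω = 2π×3375/60 = 353.4 rad/s
τ = P_out/ω = 6626/353.4 = 18.7 N·m

18.7 N·m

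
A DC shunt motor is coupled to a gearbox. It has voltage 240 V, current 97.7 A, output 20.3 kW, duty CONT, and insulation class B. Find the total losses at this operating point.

P_in = V·I = 240×97.7 = 23448 W
P_out = 20300 W
Losses = P_in − P_out = 23448 − 20300 = 3148 W

3.15 kW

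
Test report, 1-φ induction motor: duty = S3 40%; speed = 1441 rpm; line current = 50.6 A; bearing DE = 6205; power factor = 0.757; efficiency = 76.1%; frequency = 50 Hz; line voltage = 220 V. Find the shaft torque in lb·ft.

P_in = V·I·cosφ = 220 × 50.6 × 0.757 = 8427 W
P_out = η·P_in = 0.761 × 8427 = 6413 W
n = 1441 rpm
ω = 2π×1441/60 = 150.9 rad/s
τ = P_out/ω = 6413/150.9 = 42.5 N·m
In lb·ft: 42.5/1.356 = 31.3 lb·ft

31.3 lb·ft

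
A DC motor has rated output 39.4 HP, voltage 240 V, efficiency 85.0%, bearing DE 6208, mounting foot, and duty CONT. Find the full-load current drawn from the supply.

P_out = 39.4 × 746 = 29392 W
P_in = P_out / η = 29392 / 0.850 = 34579 W
I = P_in / V = 34579 / 240 = 144 A

144 A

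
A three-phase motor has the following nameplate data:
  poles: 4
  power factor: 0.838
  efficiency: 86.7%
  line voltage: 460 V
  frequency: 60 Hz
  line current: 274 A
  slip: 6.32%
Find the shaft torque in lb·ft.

662 lb·ft

P_in = √3·V·I·cosφ = 1.732 × 460 × 274 × 0.838 = 182936 W
P_out = η·P_in = 0.867 × 182936 = 158606 W
n_s = 120×60/4 = 1800 rpm; n = 1800×(1−0.0632) = 1686 rpm
ω = 2π×1686/60 = 176.6 rad/s
τ = P_out/ω = 158606/176.6 = 898.1 N·m
In lb·ft: 898.1/1.356 = 662 lb·ft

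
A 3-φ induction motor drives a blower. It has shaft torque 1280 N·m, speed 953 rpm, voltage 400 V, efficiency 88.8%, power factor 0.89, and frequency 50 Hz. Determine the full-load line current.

ω = 2π×953/60 = 99.8 rad/s; P_out = τω = 1280 × 99.8 = 127744 W
P_in = P_out / η = 127744 / 0.888 = 143856 W
I_L = P_in / (√3·V_L·cosφ) = 143856 / (1.732 × 400 × 0.89) = 233 A

233 A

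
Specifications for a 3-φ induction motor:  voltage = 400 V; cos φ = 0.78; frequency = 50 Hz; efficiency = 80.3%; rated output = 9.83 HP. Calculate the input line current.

P_out = 9.83 × 746 = 7333 W
P_in = P_out / η = 7333 / 0.803 = 9132 W
I_L = P_in / (√3·V_L·cosφ) = 9132 / (1.732 × 400 × 0.78) = 16.9 A

16.9 A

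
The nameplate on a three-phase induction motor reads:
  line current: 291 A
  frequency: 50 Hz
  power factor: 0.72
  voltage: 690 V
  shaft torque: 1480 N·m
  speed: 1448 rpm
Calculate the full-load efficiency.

89.6 %

ω = 2π × 1448/60 = 151.6 rad/s; P_out = τω = 1480 × 151.6 = 224368 W
P_in = √3·V_L·I_L·cosφ = 1.732 × 690 × 291 × 0.72 = 250393 W
η = P_out / P_in = 224368 / 250393 = 0.896 = 89.6%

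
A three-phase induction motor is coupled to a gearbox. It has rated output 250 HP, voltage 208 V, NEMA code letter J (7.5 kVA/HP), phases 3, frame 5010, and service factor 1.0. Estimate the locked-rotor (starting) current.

5200 A

S_LR = 7.5 × 250 = 1875 kVA
I_LR = S_LR/(√3·V_L) = 1875000/(1.732×208) = 5200 A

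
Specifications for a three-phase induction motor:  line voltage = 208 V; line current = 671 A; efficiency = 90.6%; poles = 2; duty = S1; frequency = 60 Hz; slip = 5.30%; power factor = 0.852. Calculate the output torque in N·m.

523 N·m

P_in = √3·V·I·cosφ = 1.732 × 208 × 671 × 0.852 = 205955 W
P_out = η·P_in = 0.906 × 205955 = 186595 W
n_s = 120×60/2 = 3600 rpm; n = 3600×(1−0.053) = 3409 rpm
ω = 2π×3409/60 = 357 rad/s
τ = P_out/ω = 186595/357 = 523 N·m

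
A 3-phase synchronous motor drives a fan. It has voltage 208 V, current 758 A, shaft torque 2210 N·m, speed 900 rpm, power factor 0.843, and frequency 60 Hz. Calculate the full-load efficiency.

ω = 2π × 900/60 = 94.25 rad/s; P_out = τω = 2210 × 94.25 = 208293 W
P_in = √3·V_L·I_L·cosφ = 1.732 × 208 × 758 × 0.843 = 230201 W
η = P_out / P_in = 208293 / 230201 = 0.905 = 90.5%

90.5 %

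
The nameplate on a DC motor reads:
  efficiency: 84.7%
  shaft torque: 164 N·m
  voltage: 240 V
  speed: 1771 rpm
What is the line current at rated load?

150 A

ω = 2π×1771/60 = 185.5 rad/s; P_out = τω = 164 × 185.5 = 30422 W
P_in = P_out / η = 30422 / 0.847 = 35917 W
I = P_in / V = 35917 / 240 = 150 A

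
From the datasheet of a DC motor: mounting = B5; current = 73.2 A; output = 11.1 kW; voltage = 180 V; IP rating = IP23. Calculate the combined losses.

P_in = V·I = 180×73.2 = 13176 W
P_out = 11100 W
Losses = P_in − P_out = 13176 − 11100 = 2076 W

2.08 kW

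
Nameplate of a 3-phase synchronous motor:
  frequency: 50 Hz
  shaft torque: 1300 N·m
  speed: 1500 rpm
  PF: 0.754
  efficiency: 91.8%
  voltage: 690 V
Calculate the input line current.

247 A

ω = 2π×1500/60 = 157.1 rad/s; P_out = τω = 1300 × 157.1 = 204230 W
P_in = P_out / η = 204230 / 0.918 = 222473 W
I_L = P_in / (√3·V_L·cosφ) = 222473 / (1.732 × 690 × 0.754) = 247 A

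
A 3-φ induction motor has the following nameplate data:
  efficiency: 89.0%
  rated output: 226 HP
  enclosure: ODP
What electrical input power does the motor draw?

P_out = 226 × 746 = 168596 W
P_in = P_out/η = 168596/0.89 = 189434 W = 189 kW

189 kW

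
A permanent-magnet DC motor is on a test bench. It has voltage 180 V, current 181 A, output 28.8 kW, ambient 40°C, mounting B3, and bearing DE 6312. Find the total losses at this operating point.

P_in = V·I = 180×181 = 32580 W
P_out = 28800 W
Losses = P_in − P_out = 32580 − 28800 = 3780 W

3.78 kW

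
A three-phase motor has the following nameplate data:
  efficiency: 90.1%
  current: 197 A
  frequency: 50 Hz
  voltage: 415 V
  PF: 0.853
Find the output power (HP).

P_in = √3·V·I·cosφ = 1.732 × 415 × 197 × 0.853 = 120785 W
P_out = η·P_in = 0.901 × 120785 = 108827 W
= 108827/746 = 146 HP

146 HP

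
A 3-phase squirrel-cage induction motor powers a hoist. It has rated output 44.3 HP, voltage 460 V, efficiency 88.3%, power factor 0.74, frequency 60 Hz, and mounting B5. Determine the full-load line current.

63.5 A

P_out = 44.3 × 746 = 33048 W
P_in = P_out / η = 33048 / 0.883 = 37427 W
I_L = P_in / (√3·V_L·cosφ) = 37427 / (1.732 × 460 × 0.74) = 63.5 A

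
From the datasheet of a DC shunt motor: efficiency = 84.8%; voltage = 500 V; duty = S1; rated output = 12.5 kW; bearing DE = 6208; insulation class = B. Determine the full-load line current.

29.5 A

P_out = 12.5 kW = 12500 W
P_in = P_out / η = 12500 / 0.848 = 14741 W
I = P_in / V = 14741 / 500 = 29.5 A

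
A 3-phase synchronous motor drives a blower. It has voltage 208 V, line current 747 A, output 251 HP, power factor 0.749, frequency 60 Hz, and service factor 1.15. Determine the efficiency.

P_out = 251 × 746 = 187246 W
P_in = √3·V_L·I_L·cosφ = 1.732 × 208 × 747 × 0.749 = 201564 W
η = P_out / P_in = 187246 / 201564 = 0.929 = 92.9%

92.9 %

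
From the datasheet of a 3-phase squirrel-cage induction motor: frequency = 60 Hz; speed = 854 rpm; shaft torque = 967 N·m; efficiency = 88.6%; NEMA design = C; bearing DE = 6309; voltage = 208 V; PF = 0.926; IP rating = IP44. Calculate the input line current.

293 A

ω = 2π×854/60 = 89.43 rad/s; P_out = τω = 967 × 89.43 = 86479 W
P_in = P_out / η = 86479 / 0.886 = 97606 W
I_L = P_in / (√3·V_L·cosφ) = 97606 / (1.732 × 208 × 0.926) = 293 A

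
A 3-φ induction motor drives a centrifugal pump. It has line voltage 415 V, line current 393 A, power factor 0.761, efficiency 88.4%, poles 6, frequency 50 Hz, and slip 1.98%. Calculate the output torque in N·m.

1850 N·m

P_in = √3·V·I·cosφ = 1.732 × 415 × 393 × 0.761 = 214968 W
P_out = η·P_in = 0.884 × 214968 = 190032 W
n_s = 120×50/6 = 1000 rpm; n = 1000×(1−0.0198) = 980 rpm
ω = 2π×980/60 = 102.6 rad/s
τ = P_out/ω = 190032/102.6 = 1850 N·m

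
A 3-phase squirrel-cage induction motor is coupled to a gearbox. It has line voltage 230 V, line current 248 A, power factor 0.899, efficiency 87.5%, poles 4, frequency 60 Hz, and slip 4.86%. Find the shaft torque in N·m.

P_in = √3·V·I·cosφ = 1.732 × 230 × 248 × 0.899 = 88815 W
P_out = η·P_in = 0.875 × 88815 = 77713 W
n_s = 120×60/4 = 1800 rpm; n = 1800×(1−0.0486) = 1713 rpm
ω = 2π×1713/60 = 179.4 rad/s
τ = P_out/ω = 77713/179.4 = 433 N·m

433 N·m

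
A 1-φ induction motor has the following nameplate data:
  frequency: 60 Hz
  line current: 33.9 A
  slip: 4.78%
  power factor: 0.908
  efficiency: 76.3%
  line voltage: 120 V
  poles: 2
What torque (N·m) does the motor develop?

P_in = V·I·cosφ = 120 × 33.9 × 0.908 = 3694 W
P_out = η·P_in = 0.763 × 3694 = 2819 W
n_s = 120×60/2 = 3600 rpm; n = 3600×(1−0.0478) = 3428 rpm
ω = 2π×3428/60 = 359 rad/s
τ = P_out/ω = 2819/359 = 7.85 N·m

7.85 N·m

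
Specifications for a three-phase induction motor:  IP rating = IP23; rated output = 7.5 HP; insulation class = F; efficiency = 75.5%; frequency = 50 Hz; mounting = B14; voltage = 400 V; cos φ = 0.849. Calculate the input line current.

12.6 A

P_out = 7.5 × 746 = 5595 W
P_in = P_out / η = 5595 / 0.755 = 7411 W
I_L = P_in / (√3·V_L·cosφ) = 7411 / (1.732 × 400 × 0.849) = 12.6 A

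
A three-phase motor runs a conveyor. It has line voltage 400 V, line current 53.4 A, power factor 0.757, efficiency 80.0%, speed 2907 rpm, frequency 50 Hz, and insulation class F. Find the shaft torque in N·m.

73.6 N·m

P_in = √3·V·I·cosφ = 1.732 × 400 × 53.4 × 0.757 = 28006 W
P_out = η·P_in = 0.8 × 28006 = 22405 W
n = 2907 rpm
ω = 2π×2907/60 = 304.4 rad/s
τ = P_out/ω = 22405/304.4 = 73.6 N·m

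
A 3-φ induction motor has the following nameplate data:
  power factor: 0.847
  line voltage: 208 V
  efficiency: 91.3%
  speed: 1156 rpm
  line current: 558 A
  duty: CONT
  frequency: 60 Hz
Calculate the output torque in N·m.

P_in = √3·V·I·cosφ = 1.732 × 208 × 558 × 0.847 = 170266 W
P_out = η·P_in = 0.913 × 170266 = 155453 W
n = 1156 rpm
ω = 2π×1156/60 = 121.1 rad/s
τ = P_out/ω = 155453/121.1 = 1280 N·m

1280 N·m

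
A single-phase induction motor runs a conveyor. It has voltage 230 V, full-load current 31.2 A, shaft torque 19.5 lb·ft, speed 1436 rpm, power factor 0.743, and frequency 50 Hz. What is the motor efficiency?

74.6 %

τ = 19.5 lb·ft × 1.356 = 26.44 N·m
ω = 2π × 1436/60 = 150.4 rad/s; P_out = τω = 26.44 × 150.4 = 3977 W
P_in = V·I·cosφ = 230 × 31.2 × 0.743 = 5332 W
η = P_out / P_in = 3977 / 5332 = 0.746 = 74.6%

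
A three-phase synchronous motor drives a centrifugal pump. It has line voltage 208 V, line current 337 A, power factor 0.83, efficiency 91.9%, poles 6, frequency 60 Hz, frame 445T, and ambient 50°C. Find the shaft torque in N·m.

737 N·m

P_in = √3·V·I·cosφ = 1.732 × 208 × 337 × 0.83 = 100767 W
P_out = η·P_in = 0.919 × 100767 = 92605 W
n = n_s = 120×60/6 = 1200 rpm (synchronous)
ω = 2π×1200/60 = 125.7 rad/s
τ = P_out/ω = 92605/125.7 = 737 N·m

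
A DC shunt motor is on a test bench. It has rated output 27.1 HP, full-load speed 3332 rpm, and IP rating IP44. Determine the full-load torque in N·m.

P_out = 27.1 × 746 = 20217 W
ω = 2π × 3332/60 = 348.9 rad/s
τ = P_out/ω = 20217/348.9 = 57.9 N·m

57.9 N·m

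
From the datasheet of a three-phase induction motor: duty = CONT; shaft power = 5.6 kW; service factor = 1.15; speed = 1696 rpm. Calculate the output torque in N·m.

ω = 2π × 1696/60 = 177.6 rad/s
τ = P/ω = 5600/177.6 = 31.5 N·m

31.5 N·m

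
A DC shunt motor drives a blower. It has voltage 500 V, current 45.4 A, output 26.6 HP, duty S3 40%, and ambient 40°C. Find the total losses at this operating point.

P_in = V·I = 500×45.4 = 22700 W
P_out = 26.6×746 = 19844 W
Losses = P_in − P_out = 22700 − 19844 = 2856 W

2.86 kW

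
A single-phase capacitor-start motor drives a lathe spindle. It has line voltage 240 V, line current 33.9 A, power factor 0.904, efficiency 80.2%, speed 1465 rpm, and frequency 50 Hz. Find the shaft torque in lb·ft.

P_in = V·I·cosφ = 240 × 33.9 × 0.904 = 7355 W
P_out = η·P_in = 0.802 × 7355 = 5899 W
n = 1465 rpm
ω = 2π×1465/60 = 153.4 rad/s
τ = P_out/ω = 5899/153.4 = 38.46 N·m
In lb·ft: 38.46/1.356 = 28.4 lb·ft

28.4 lb·ft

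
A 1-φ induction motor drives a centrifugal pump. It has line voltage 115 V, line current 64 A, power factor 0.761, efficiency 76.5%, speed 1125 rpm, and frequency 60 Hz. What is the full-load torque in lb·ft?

26.8 lb·ft

P_in = V·I·cosφ = 115 × 64 × 0.761 = 5601 W
P_out = η·P_in = 0.765 × 5601 = 4285 W
n = 1125 rpm
ω = 2π×1125/60 = 117.8 rad/s
τ = P_out/ω = 4285/117.8 = 36.38 N·m
In lb·ft: 36.38/1.356 = 26.8 lb·ft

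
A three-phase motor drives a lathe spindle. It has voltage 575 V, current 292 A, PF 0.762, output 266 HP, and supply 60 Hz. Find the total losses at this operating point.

23200 W

P_in = √3·V·I·cosφ = 1.732×575×292×0.762 = 221592 W
P_out = 266×746 = 198436 W
Losses = P_in − P_out = 221592 − 198436 = 23156 W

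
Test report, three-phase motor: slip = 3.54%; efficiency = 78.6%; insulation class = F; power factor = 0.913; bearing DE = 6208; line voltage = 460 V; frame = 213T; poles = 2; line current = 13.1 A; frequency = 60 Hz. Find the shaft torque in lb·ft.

15.2 lb·ft

P_in = √3·V·I·cosφ = 1.732 × 460 × 13.1 × 0.913 = 9529 W
P_out = η·P_in = 0.786 × 9529 = 7490 W
n_s = 120×60/2 = 3600 rpm; n = 3600×(1−0.0354) = 3473 rpm
ω = 2π×3473/60 = 363.7 rad/s
τ = P_out/ω = 7490/363.7 = 20.59 N·m
In lb·ft: 20.59/1.356 = 15.2 lb·ft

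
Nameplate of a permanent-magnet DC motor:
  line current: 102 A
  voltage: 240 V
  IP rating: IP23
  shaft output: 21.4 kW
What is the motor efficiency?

87.4 %

P_out = 21.4 kW = 21400 W
P_in = V·I = 240 × 102 = 24480 W
η = P_out / P_in = 21400 / 24480 = 0.874 = 87.4%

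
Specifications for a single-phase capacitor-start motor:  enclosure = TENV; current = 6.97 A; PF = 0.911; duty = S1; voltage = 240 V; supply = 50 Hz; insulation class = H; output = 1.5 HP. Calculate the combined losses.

405 W

P_in = V·I·cosφ = 240×6.97×0.911 = 1524 W
P_out = 1.5×746 = 1119 W
Losses = P_in − P_out = 1524 − 1119 = 405 W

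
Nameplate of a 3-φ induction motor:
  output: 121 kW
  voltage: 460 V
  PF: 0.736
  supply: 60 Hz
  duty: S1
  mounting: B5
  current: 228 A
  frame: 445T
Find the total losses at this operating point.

P_in = √3·V·I·cosφ = 1.732×460×228×0.736 = 133696 W
P_out = 121000 W
Losses = P_in − P_out = 133696 − 121000 = 12696 W

12700 W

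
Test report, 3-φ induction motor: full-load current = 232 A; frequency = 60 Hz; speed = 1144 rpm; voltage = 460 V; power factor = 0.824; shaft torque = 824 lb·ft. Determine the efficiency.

87.9 %

τ = 824 lb·ft × 1.356 = 1117 N·m
ω = 2π × 1144/60 = 119.8 rad/s; P_out = τω = 1117 × 119.8 = 133817 W
P_in = √3·V_L·I_L·cosφ = 1.732 × 460 × 232 × 0.824 = 152307 W
η = P_out / P_in = 133817 / 152307 = 0.879 = 87.9%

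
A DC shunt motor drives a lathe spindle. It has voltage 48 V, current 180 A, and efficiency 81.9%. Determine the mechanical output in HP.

9.49 HP

P_in = V·I = 48 × 180 = 8640 W
P_out = η·P_in = 0.819 × 8640 = 7076 W
= 7076/746 = 9.49 HP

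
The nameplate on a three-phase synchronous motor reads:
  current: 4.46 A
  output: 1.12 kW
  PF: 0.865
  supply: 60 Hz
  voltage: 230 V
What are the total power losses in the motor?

P_in = √3·V·I·cosφ = 1.732×230×4.46×0.865 = 1537 W
P_out = 1120 W
Losses = P_in − P_out = 1537 − 1120 = 417 W

417 W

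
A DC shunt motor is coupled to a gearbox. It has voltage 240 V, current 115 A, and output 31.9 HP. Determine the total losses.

3800 W

P_in = V·I = 240×115 = 27600 W
P_out = 31.9×746 = 23797 W
Losses = P_in − P_out = 27600 − 23797 = 3803 W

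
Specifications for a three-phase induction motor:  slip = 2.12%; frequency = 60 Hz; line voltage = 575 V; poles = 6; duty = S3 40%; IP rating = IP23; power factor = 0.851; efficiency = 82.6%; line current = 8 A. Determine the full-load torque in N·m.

45.5 N·m

P_in = √3·V·I·cosφ = 1.732 × 575 × 8 × 0.851 = 6780 W
P_out = η·P_in = 0.826 × 6780 = 5600 W
n_s = 120×60/6 = 1200 rpm; n = 1200×(1−0.0212) = 1175 rpm
ω = 2π×1175/60 = 123 rad/s
τ = P_out/ω = 5600/123 = 45.5 N·m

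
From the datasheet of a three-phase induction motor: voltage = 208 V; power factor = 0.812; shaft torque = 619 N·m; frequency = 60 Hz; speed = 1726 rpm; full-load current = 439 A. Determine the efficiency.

ω = 2π × 1726/60 = 180.7 rad/s; P_out = τω = 619 × 180.7 = 111853 W
P_in = √3·V_L·I_L·cosφ = 1.732 × 208 × 439 × 0.812 = 128420 W
η = P_out / P_in = 111853 / 128420 = 0.871 = 87.1%

87.1 %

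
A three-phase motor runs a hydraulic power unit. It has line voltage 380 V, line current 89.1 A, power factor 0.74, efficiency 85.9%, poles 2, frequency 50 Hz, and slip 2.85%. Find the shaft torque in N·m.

122 N·m

P_in = √3·V·I·cosφ = 1.732 × 380 × 89.1 × 0.74 = 43395 W
P_out = η·P_in = 0.859 × 43395 = 37276 W
n_s = 120×50/2 = 3000 rpm; n = 3000×(1−0.0285) = 2915 rpm
ω = 2π×2915/60 = 305.3 rad/s
τ = P_out/ω = 37276/305.3 = 122 N·m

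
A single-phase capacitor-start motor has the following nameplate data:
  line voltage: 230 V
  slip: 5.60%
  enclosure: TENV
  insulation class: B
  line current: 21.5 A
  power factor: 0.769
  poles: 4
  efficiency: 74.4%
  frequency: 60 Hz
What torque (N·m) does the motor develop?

P_in = V·I·cosφ = 230 × 21.5 × 0.769 = 3803 W
P_out = η·P_in = 0.744 × 3803 = 2829 W
n_s = 120×60/4 = 1800 rpm; n = 1800×(1−0.056) = 1699 rpm
ω = 2π×1699/60 = 177.9 rad/s
τ = P_out/ω = 2829/177.9 = 15.9 N·m

15.9 N·m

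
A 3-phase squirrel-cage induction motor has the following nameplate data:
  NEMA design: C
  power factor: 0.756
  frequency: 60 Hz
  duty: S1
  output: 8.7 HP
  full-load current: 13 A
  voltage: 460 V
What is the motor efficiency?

P_out = 8.7 × 746 = 6490 W
P_in = √3·V_L·I_L·cosφ = 1.732 × 460 × 13 × 0.756 = 7830 W
η = P_out / P_in = 6490 / 7830 = 0.829 = 82.9%

82.9 %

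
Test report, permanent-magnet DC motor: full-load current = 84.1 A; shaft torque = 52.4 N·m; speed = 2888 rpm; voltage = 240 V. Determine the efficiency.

ω = 2π × 2888/60 = 302.4 rad/s; P_out = τω = 52.4 × 302.4 = 15846 W
P_in = V·I = 240 × 84.1 = 20184 W
η = P_out / P_in = 15846 / 20184 = 0.785 = 78.5%

78.5 %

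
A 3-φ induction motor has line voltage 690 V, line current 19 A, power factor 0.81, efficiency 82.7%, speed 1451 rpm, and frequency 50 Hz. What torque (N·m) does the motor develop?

100 N·m

P_in = √3·V·I·cosφ = 1.732 × 690 × 19 × 0.81 = 18392 W
P_out = η·P_in = 0.827 × 18392 = 15210 W
n = 1451 rpm
ω = 2π×1451/60 = 151.9 rad/s
τ = P_out/ω = 15210/151.9 = 100 N·m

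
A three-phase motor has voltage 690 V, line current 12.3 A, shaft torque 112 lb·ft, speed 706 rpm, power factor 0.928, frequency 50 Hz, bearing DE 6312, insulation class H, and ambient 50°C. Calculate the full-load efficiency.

82.3 %

τ = 112 lb·ft × 1.356 = 151.9 N·m
ω = 2π × 706/60 = 73.93 rad/s; P_out = τω = 151.9 × 73.93 = 11230 W
P_in = √3·V_L·I_L·cosφ = 1.732 × 690 × 12.3 × 0.928 = 13641 W
η = P_out / P_in = 11230 / 13641 = 0.823 = 82.3%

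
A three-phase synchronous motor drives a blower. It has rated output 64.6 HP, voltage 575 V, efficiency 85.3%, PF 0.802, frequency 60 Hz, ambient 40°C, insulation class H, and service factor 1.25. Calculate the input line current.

70.7 A

P_out = 64.6 × 746 = 48192 W
P_in = P_out / η = 48192 / 0.853 = 56497 W
I_L = P_in / (√3·V_L·cosφ) = 56497 / (1.732 × 575 × 0.802) = 70.7 A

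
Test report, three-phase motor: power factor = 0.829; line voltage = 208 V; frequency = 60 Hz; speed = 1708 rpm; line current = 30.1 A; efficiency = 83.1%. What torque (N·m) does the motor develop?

41.8 N·m

P_in = √3·V·I·cosφ = 1.732 × 208 × 30.1 × 0.829 = 8989 W
P_out = η·P_in = 0.831 × 8989 = 7470 W
n = 1708 rpm
ω = 2π×1708/60 = 178.9 rad/s
τ = P_out/ω = 7470/178.9 = 41.8 N·m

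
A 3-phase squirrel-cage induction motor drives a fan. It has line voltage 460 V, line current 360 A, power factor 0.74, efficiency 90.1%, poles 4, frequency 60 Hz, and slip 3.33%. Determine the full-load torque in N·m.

1050 N·m

P_in = √3·V·I·cosφ = 1.732 × 460 × 360 × 0.74 = 212246 W
P_out = η·P_in = 0.901 × 212246 = 191234 W
n_s = 120×60/4 = 1800 rpm; n = 1800×(1−0.0333) = 1740 rpm
ω = 2π×1740/60 = 182.2 rad/s
τ = P_out/ω = 191234/182.2 = 1050 N·m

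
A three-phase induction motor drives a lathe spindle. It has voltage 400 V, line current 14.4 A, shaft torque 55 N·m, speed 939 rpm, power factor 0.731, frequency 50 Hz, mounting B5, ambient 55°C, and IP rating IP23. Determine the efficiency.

ω = 2π × 939/60 = 98.33 rad/s; P_out = τω = 55 × 98.33 = 5408 W
P_in = √3·V_L·I_L·cosφ = 1.732 × 400 × 14.4 × 0.731 = 7293 W
η = P_out / P_in = 5408 / 7293 = 0.742 = 74.2%

74.2 %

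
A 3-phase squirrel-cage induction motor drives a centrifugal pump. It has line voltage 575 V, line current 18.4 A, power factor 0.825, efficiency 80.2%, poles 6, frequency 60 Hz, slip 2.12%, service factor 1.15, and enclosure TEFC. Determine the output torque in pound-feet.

P_in = √3·V·I·cosφ = 1.732 × 575 × 18.4 × 0.825 = 15118 W
P_out = η·P_in = 0.802 × 15118 = 12125 W
n_s = 120×60/6 = 1200 rpm; n = 1200×(1−0.0212) = 1175 rpm
ω = 2π×1175/60 = 123 rad/s
τ = P_out/ω = 12125/123 = 98.58 N·m
In lb·ft: 98.58/1.356 = 72.7 lb·ft

72.7 lb·ft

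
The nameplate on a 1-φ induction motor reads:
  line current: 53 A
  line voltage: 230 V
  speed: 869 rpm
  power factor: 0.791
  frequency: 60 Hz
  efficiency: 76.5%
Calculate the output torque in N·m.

P_in = V·I·cosφ = 230 × 53 × 0.791 = 9642 W
P_out = η·P_in = 0.765 × 9642 = 7376 W
n = 869 rpm
ω = 2π×869/60 = 91 rad/s
τ = P_out/ω = 7376/91 = 81.1 N·m

81.1 N·m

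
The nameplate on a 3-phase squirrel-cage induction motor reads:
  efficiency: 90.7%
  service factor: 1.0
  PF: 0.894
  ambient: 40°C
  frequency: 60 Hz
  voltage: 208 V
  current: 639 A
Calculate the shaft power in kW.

P_in = √3·V·I·cosφ = 1.732 × 208 × 639 × 0.894 = 205802 W
P_out = η·P_in = 0.907 × 205802 = 186662 W

187 kW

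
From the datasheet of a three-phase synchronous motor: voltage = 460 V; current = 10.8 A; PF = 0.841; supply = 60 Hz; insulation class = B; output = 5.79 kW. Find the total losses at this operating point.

1450 W

P_in = √3·V·I·cosφ = 1.732×460×10.8×0.841 = 7236 W
P_out = 5790 W
Losses = P_in − P_out = 7236 − 5790 = 1446 W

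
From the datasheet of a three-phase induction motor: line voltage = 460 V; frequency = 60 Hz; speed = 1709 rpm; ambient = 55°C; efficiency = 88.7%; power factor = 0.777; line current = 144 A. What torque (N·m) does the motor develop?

P_in = √3·V·I·cosφ = 1.732 × 460 × 144 × 0.777 = 89143 W
P_out = η·P_in = 0.887 × 89143 = 79070 W
n = 1709 rpm
ω = 2π×1709/60 = 179 rad/s
τ = P_out/ω = 79070/179 = 442 N·m

442 N·m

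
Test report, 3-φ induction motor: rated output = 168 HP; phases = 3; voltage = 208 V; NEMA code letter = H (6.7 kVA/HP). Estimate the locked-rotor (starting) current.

3120 A

S_LR = 6.7 × 168 = 1125.6 kVA
I_LR = S_LR/(√3·V_L) = 1125600/(1.732×208) = 3120 A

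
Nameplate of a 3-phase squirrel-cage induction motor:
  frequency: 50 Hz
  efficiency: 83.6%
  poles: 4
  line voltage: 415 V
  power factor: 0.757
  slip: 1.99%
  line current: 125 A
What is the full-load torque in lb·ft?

P_in = √3·V·I·cosφ = 1.732 × 415 × 125 × 0.757 = 68015 W
P_out = η·P_in = 0.836 × 68015 = 56861 W
n_s = 120×50/4 = 1500 rpm; n = 1500×(1−0.0199) = 1470 rpm
ω = 2π×1470/60 = 153.9 rad/s
τ = P_out/ω = 56861/153.9 = 369.5 N·m
In lb·ft: 369.5/1.356 = 272 lb·ft

272 lb·ft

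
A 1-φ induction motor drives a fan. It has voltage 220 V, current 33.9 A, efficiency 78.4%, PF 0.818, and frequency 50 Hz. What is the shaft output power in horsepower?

6.41 HP

P_in = V·I·cosφ = 220 × 33.9 × 0.818 = 6101 W
P_out = η·P_in = 0.784 × 6101 = 4783 W
= 4783/746 = 6.41 HP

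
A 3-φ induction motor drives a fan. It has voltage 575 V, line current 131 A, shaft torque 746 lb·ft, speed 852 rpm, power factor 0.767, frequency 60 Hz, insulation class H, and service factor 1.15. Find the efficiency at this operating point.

90.2 %

τ = 746 lb·ft × 1.356 = 1012 N·m
ω = 2π × 852/60 = 89.22 rad/s; P_out = τω = 1012 × 89.22 = 90291 W
P_in = √3·V_L·I_L·cosφ = 1.732 × 575 × 131 × 0.767 = 100065 W
η = P_out / P_in = 90291 / 100065 = 0.902 = 90.2%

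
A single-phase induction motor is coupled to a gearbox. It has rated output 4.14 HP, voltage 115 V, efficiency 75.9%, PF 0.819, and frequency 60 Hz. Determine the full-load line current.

43.2 A

P_out = 4.14 × 746 = 3088 W
P_in = P_out / η = 3088 / 0.759 = 4069 W
I = P_in / (V·cosφ) = 4069 / (115 × 0.819) = 43.2 A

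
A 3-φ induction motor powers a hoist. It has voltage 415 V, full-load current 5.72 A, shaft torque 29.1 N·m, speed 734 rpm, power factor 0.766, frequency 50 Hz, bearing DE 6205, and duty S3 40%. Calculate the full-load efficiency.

ω = 2π × 734/60 = 76.86 rad/s; P_out = τω = 29.1 × 76.86 = 2237 W
P_in = √3·V_L·I_L·cosφ = 1.732 × 415 × 5.72 × 0.766 = 3149 W
η = P_out / P_in = 2237 / 3149 = 0.710 = 71.0%

71.0 %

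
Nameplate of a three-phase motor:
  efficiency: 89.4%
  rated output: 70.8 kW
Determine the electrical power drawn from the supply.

79.2 kW

P_out = 70800 W
P_in = P_out/η = 70800/0.894 = 79195 W = 79.2 kW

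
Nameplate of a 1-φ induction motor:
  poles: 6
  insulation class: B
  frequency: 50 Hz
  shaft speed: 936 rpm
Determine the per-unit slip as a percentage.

n_s = 120f/p = 120×50/6 = 1000 rpm
s = (n_s − n)/n_s = (1000 − 936)/1000 = 0.0640

6.40 %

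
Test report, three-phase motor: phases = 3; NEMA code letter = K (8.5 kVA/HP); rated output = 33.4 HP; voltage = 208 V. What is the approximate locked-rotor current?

788 A

S_LR = 8.5 × 33.4 = 283.9 kVA
I_LR = S_LR/(√3·V_L) = 283900/(1.732×208) = 788 A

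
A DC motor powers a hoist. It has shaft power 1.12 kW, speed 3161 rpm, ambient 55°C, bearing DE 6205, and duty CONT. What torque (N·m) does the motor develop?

ω = 2π × 3161/60 = 331 rad/s
τ = P/ω = 1120/331 = 3.38 N·m

3.38 N·m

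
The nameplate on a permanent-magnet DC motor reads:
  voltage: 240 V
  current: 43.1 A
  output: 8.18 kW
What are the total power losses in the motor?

P_in = V·I = 240×43.1 = 10344 W
P_out = 8180 W
Losses = P_in − P_out = 10344 − 8180 = 2164 W

2160 W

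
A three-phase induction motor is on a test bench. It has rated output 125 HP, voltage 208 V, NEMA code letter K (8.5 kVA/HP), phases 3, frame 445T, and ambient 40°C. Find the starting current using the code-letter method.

2950 A

S_LR = 8.5 × 125 = 1062.5 kVA
I_LR = S_LR/(√3·V_L) = 1062500/(1.732×208) = 2950 A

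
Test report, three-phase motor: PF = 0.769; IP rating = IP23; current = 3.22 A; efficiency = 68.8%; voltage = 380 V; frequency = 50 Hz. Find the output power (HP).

1.5 HP

P_in = √3·V·I·cosφ = 1.732 × 380 × 3.22 × 0.769 = 1630 W
P_out = η·P_in = 0.688 × 1630 = 1121 W
= 1121/746 = 1.5 HP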